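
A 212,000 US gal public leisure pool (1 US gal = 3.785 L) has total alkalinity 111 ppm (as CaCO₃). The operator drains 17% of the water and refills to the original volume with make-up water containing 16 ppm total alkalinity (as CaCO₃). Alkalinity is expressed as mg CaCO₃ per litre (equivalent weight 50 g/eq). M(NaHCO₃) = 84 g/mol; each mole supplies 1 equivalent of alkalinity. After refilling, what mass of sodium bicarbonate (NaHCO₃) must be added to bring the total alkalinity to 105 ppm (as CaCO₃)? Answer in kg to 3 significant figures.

Volume: 212,000 US gal × 3.785 L/gal = 802,420 L.
After draining 17% and refilling: 111 × 0.83 + 16 × 0.17 = 94.85 ppm.
Deficit to target: 105 − 94.85 = 10.15 mg/L.
As CaCO₃: 10.15 mg/L × 802,420 L = 8145 g; ÷ 50 g/eq ÷ 1 = 162.9 mol NaHCO₃.
Mass: 162.9 × 84 = 13,680 g.

13.7 kg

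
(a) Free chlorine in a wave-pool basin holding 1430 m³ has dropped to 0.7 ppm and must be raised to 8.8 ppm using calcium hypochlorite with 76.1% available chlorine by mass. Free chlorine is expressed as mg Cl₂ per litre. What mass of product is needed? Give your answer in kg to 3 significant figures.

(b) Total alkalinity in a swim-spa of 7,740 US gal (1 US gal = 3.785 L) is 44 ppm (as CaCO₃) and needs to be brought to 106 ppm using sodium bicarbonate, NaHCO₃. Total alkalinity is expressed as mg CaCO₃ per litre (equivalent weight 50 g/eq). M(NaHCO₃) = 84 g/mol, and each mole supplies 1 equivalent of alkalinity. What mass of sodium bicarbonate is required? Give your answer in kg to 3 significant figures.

(a) 15.2 kg; (b) 3.05 kg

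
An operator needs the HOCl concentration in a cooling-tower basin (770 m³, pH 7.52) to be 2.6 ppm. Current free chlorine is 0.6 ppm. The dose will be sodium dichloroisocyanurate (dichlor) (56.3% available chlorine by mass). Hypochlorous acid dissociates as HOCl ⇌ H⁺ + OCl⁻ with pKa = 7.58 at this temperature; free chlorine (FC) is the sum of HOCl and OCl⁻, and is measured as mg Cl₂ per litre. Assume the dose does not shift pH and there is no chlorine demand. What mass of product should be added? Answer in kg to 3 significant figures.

Volume: 770 m³ = 770,000 L.
[OCl⁻]/[HOCl] = 10^(pH − pKa) = 10^(7.52 − 7.58) = 0.871; fraction as HOCl = 1/(1 + 0.871) = 0.5345.
Free chlorine required for 2.6 ppm HOCl: 2.6 / 0.5345 = 4.865 ppm.
FC to add: 4.865 − 0.6 = 4.265 mg/L as Cl₂.
Cl₂ equivalent: 4.265 mg/L × 770,000 L = 3284 g.
Product at 56.3% available Cl: 3284 / 0.563 = 5832 g.

5.83 kg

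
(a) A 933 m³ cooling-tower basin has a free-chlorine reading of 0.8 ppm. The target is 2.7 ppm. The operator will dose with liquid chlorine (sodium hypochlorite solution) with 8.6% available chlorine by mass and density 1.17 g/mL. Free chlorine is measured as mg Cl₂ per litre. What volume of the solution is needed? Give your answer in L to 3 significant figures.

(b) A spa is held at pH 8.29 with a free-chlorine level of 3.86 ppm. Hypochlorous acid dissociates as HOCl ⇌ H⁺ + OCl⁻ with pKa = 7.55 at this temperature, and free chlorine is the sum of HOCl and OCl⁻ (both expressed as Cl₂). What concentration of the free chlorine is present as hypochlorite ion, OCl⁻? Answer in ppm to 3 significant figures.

(a) 17.6 L; (b) 3.27 ppm

(a) Volume: 933 m³ = 933,000 L.
(a) Chlorine deficit: 2.7 − 0.8 = 1.9 ppm = 1.9 mg/L as Cl₂.
(a) Cl₂ equivalent needed: 1.9 mg/L × 933,000 L = 1,773,000 mg = 1773 g.
(a) Product at 8.6% available chlorine: 1773 / 0.086 = 20,610 g.
(a) Volume at density 1.17 g/mL: 20,610 g ÷ 1.17 g/mL = 17,620 mL.

(b) [OCl⁻]/[HOCl] = 10^(pH − pKa) = 10^(8.29 − 7.55) = 10^0.74 = 5.495.
(b) Fraction as HOCl = 1 / (1 + 5.495) = 0.154.
(b) OCl⁻ = (1 − 0.154) × 3.86 ppm = 3.266 ppm.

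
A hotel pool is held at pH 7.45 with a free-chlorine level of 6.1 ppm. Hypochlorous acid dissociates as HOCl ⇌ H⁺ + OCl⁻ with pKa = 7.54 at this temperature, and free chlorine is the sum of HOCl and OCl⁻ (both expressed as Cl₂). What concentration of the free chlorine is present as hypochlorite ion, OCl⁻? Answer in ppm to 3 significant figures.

2.74 ppm

[OCl⁻]/[HOCl] = 10^(pH − pKa) = 10^(7.45 − 7.54) = 10^-0.09 = 0.8128.
Fraction as HOCl = 1 / (1 + 0.8128) = 0.5516.
OCl⁻ = (1 − 0.5516) × 6.1 ppm = 2.735 ppm.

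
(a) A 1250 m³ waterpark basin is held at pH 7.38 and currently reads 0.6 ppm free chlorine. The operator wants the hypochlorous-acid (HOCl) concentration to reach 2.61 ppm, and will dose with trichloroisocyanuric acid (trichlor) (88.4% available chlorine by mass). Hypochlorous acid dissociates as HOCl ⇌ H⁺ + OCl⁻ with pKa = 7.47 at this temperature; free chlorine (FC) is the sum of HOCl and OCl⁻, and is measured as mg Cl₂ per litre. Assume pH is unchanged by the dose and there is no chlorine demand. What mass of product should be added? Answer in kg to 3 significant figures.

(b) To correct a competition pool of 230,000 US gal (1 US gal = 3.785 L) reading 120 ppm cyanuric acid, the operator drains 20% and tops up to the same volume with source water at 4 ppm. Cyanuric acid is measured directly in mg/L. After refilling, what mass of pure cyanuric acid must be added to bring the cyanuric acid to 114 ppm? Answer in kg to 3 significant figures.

(a) Volume: 1250 m³ = 1,250,000 L.
(a) [OCl⁻]/[HOCl] = 10^(pH − pKa) = 10^(7.38 − 7.47) = 0.8128; fraction as HOCl = 1/(1 + 0.8128) = 0.5516.
(a) Free chlorine required for 2.61 ppm HOCl: 2.61 / 0.5516 = 4.731 ppm.
(a) FC to add: 4.731 − 0.6 = 4.131 mg/L as Cl₂.
(a) Cl₂ equivalent: 4.131 mg/L × 1,250,000 L = 5164 g.
(a) Product at 88.4% available Cl: 5164 / 0.884 = 5842 g.

(b) Volume: 230,000 US gal × 3.785 L/gal = 870,550 L.
(b) After draining 20% and refilling: 120 × 0.80 + 4 × 0.20 = 96.8 ppm.
(b) Deficit to target: 114 − 96.8 = 17.2 mg/L.
(b) Mass: 17.2 mg/L × 870,550 L = 14,970 g cyanuric acid.

(a) 5.84 kg; (b) 15.0 kg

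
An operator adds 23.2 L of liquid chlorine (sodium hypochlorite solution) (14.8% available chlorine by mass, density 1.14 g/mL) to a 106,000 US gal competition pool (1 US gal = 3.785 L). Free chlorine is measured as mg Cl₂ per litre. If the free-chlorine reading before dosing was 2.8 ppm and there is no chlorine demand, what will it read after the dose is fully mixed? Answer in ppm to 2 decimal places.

12.56 ppm

Volume: 106,000 US gal × 3.785 L/gal = 401,210 L.
Mass of solution: 23.2 L × 1000 mL/L × 1.14 g/mL = 26,450 g.
Available chlorine delivered: 26,450 g × 0.148 = 3914 g as Cl₂.
Concentration rise: 3914 g / 401,210 L = 9.756 mg/L = 9.76 ppm.
Final FC: 2.8 + 9.76 = 12.56 ppm.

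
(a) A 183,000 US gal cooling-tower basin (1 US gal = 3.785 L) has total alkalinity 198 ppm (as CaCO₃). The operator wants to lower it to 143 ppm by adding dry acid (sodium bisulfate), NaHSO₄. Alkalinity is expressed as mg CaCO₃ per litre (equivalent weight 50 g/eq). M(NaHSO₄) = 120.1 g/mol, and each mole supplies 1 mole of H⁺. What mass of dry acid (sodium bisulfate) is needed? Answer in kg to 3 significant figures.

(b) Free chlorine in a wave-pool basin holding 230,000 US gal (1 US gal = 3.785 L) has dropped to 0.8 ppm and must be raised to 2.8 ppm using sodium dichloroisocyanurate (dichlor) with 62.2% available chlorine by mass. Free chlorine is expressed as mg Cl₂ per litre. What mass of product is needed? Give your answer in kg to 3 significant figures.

(a) 91.5 kg; (b) 2.80 kg

(a) Volume: 183,000 US gal × 3.785 L/gal = 692,655 L.
(a) Alkalinity to neutralize: (198 − 143) = 55 mg/L as CaCO₃ × 692,655 L = 38,100 g as CaCO₃.
(a) Equivalents of H⁺ required: 38,100 ÷ 50 g/eq = 761.9 eq = 761.9 mol NaHSO₄.
(a) Mass of NaHSO₄: 761.9 × 120.1 = 91,510 g.

(b) Volume: 230,000 US gal × 3.785 L/gal = 870,550 L.
(b) Chlorine deficit: 2.8 − 0.8 = 2 ppm = 2 mg/L as Cl₂.
(b) Cl₂ equivalent needed: 2 mg/L × 870,550 L = 1,741,000 mg = 1741 g.
(b) Product at 62.2% available chlorine: 1741 / 0.622 = 2799 g.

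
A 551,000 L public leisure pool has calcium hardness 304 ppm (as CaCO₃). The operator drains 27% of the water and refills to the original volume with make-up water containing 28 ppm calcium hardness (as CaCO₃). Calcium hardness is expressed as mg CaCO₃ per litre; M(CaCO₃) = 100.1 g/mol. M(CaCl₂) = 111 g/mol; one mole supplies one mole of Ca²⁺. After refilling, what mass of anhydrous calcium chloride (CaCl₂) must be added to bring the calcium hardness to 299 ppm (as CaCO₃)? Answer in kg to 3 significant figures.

After draining 27% and refilling: 304 × 0.73 + 28 × 0.27 = 229.48 ppm.
Deficit to target: 299 − 229.48 = 69.52 mg/L.
As CaCO₃: 69.52 mg/L × 551,000 L = 38,310 g; ÷ 100.1 = 382.7 mol Ca²⁺.
Mass: 382.7 × 111 = 42,480 g.

42.5 kg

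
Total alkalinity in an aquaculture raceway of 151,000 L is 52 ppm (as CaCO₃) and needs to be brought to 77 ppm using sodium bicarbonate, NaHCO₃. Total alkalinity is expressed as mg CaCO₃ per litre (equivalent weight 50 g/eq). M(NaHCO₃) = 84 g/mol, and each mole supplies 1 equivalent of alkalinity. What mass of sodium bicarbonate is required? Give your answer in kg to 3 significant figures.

Alkalinity to add: (77 − 52) = 25 mg/L as CaCO₃ × 151,000 L = 3775 g as CaCO₃.
Equivalents: 3775 g ÷ 50 g/eq = 75.5 eq.
NaHCO₃ supplies 1 eq per mole → 75.5 mol.
Mass: 75.5 mol × 84 g/mol = 6342 g.

6.34 kg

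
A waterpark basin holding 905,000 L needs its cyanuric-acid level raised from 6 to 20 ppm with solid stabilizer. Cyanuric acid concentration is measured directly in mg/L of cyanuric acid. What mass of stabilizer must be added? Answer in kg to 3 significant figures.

12.7 kg

CYA to add: (20 − 6) = 14 mg/L × 905,000 L = 12,670 g cyanuric acid.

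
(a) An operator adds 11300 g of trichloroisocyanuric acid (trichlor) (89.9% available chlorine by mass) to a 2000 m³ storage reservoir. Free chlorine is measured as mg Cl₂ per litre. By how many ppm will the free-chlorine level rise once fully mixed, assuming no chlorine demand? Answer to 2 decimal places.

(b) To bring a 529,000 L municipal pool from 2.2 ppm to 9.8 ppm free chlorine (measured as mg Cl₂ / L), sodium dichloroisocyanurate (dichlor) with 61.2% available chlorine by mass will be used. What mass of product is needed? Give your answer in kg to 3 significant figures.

(a) 5.08 ppm; (b) 6.57 kg

(a) Volume: 2000 m³ = 2,000,000 L.
(a) Available chlorine delivered: 11,300 g × 0.899 = 10,160 g as Cl₂.
(a) Concentration rise: 10,160 g / 2,000,000 L = 5.079 mg/L = 5.08 ppm.

(b) Chlorine deficit: 9.8 − 2.2 = 7.6 ppm = 7.6 mg/L as Cl₂.
(b) Cl₂ equivalent needed: 7.6 mg/L × 529,000 L = 4,020,000 mg = 4020 g.
(b) Product at 61.2% available chlorine: 4020 / 0.612 = 6569 g.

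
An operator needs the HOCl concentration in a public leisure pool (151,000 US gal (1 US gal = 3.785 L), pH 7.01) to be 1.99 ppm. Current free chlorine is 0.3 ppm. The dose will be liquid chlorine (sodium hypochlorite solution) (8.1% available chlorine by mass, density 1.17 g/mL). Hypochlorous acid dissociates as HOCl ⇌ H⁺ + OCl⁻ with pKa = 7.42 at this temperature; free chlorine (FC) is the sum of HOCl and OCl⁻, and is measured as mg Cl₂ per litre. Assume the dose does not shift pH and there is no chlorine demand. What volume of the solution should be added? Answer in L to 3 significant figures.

14.9 L

Volume: 151,000 US gal × 3.785 L/gal = 571,535 L.
[OCl⁻]/[HOCl] = 10^(pH − pKa) = 10^(7.01 − 7.42) = 0.389; fraction as HOCl = 1/(1 + 0.389) = 0.7199.
Free chlorine required for 1.99 ppm HOCl: 1.99 / 0.7199 = 2.764 ppm.
FC to add: 2.764 − 0.3 = 2.464 mg/L as Cl₂.
Cl₂ equivalent: 2.464 mg/L × 571,535 L = 1408 g.
Product at 8.1% available Cl: 1408 / 0.081 = 17,390 g.
Volume: 17,390 g ÷ 1.17 g/mL = 14,860 mL.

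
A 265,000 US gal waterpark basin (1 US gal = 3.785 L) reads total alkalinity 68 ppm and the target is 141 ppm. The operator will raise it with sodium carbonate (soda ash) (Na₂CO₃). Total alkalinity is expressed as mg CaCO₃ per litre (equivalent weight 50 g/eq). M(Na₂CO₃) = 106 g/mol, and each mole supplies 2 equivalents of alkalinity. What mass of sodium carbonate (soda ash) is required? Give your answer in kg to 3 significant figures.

77.6 kg

Volume: 265,000 US gal × 3.785 L/gal = 1,003,025 L.
Alkalinity to add: (141 − 68) = 73 mg/L as CaCO₃ × 1,003,025 L = 73,220 g as CaCO₃.
Equivalents: 73,220 g ÷ 50 g/eq = 1464 eq.
Each mole of Na₂CO₃ supplies 2 eq, so 1464 / 2 = 732.2 mol.
Mass: 732.2 mol × 106 g/mol = 77,610 g.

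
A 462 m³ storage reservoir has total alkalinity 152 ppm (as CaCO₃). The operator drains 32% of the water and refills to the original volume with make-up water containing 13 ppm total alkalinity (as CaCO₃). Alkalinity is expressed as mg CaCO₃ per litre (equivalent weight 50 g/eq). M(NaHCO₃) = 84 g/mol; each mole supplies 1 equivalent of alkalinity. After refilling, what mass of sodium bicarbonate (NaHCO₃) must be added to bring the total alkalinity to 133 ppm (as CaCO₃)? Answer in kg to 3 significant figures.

19.8 kg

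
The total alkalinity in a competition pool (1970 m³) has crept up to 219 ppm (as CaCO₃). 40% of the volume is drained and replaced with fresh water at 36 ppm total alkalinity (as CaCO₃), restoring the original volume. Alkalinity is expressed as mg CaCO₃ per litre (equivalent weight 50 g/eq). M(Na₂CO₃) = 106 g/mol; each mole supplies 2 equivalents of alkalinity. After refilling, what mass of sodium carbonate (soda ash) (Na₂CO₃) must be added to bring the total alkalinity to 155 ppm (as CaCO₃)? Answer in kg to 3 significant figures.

Volume: 1970 m³ = 1,970,000 L.
After draining 40% and refilling: 219 × 0.60 + 36 × 0.40 = 145.8 ppm.
Deficit to target: 155 − 145.8 = 9.2 mg/L.
As CaCO₃: 9.2 mg/L × 1,970,000 L = 18,120 g; ÷ 50 g/eq ÷ 2 = 181.2 mol Na₂CO₃.
Mass: 181.2 × 106 = 19,210 g.

19.2 kg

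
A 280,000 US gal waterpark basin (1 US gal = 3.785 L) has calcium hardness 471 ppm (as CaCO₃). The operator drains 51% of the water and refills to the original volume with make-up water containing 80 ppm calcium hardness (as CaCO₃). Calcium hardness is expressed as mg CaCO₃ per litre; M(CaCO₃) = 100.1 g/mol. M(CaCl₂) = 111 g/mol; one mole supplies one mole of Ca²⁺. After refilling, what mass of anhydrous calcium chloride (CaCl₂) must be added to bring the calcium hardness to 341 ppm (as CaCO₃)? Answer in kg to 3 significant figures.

81.6 kg

Volume: 280,000 US gal × 3.785 L/gal = 1,059,800 L.
After draining 51% and refilling: 471 × 0.49 + 80 × 0.51 = 271.59 ppm.
Deficit to target: 341 − 271.59 = 69.41 mg/L.
As CaCO₃: 69.41 mg/L × 1,059,800 L = 73,560 g; ÷ 100.1 = 734.9 mol Ca²⁺.
Mass: 734.9 × 111 = 81,570 g.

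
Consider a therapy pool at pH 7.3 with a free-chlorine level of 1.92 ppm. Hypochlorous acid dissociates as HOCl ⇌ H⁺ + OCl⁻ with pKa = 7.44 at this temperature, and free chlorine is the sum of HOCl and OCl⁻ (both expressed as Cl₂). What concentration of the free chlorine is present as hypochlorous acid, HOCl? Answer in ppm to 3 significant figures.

[OCl⁻]/[HOCl] = 10^(pH − pKa) = 10^(7.3 − 7.44) = 10^-0.14 = 0.7244.
Fraction as HOCl = 1 / (1 + 0.7244) = 0.5799.
HOCl = 0.5799 × 1.92 ppm = 1.113 ppm.

1.11 ppm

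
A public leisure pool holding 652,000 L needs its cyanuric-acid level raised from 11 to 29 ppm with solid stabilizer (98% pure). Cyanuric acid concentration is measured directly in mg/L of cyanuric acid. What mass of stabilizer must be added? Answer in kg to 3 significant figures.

12.0 kg

CYA to add: (29 − 11) = 18 mg/L × 652,000 L = 11,740 g cyanuric acid.
At 98% purity: 11,740 / 0.98 = 11,980 g product.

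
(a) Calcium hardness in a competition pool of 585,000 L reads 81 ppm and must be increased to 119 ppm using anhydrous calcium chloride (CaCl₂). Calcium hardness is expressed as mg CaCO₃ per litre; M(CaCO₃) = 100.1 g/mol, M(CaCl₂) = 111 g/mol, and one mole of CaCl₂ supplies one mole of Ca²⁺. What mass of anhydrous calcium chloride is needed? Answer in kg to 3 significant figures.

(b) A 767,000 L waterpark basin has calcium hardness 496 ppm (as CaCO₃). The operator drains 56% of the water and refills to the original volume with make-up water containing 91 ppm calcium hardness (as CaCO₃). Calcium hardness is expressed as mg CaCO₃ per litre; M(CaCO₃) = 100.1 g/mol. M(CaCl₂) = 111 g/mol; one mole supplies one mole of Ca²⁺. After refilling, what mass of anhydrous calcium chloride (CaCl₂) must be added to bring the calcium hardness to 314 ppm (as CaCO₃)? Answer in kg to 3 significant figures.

(a) 24.7 kg; (b) 38.1 kg

(a) Hardness to add: (119 − 81) = 38 mg/L as CaCO₃ × 585,000 L = 22,230 g as CaCO₃.
(a) Moles of Ca²⁺ (1 mol Ca²⁺ ≡ 1 mol CaCO₃): 22,230 / 100.1 g/mol = 222.1 mol.
(a) Mass of CaCl₂: 222.1 × 111 = 24,650 g.

(b) After draining 56% and refilling: 496 × 0.44 + 91 × 0.56 = 269.2 ppm.
(b) Deficit to target: 314 − 269.2 = 44.8 mg/L.
(b) As CaCO₃: 44.8 mg/L × 767,000 L = 34,360 g; ÷ 100.1 = 343.3 mol Ca²⁺.
(b) Mass: 343.3 × 111 = 38,100 g.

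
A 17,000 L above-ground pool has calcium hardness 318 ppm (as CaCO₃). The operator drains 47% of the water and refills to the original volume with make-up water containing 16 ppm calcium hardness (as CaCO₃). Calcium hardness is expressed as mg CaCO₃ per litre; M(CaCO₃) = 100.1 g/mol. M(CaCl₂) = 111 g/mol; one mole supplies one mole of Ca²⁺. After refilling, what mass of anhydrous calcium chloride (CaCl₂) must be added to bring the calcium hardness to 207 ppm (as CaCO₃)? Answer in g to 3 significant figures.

583 g

After draining 47% and refilling: 318 × 0.53 + 16 × 0.47 = 176.06 ppm.
Deficit to target: 207 − 176.06 = 30.94 mg/L.
As CaCO₃: 30.94 mg/L × 17,000 L = 526 g; ÷ 100.1 = 5.255 mol Ca²⁺.
Mass: 5.255 × 111 = 583.3 g.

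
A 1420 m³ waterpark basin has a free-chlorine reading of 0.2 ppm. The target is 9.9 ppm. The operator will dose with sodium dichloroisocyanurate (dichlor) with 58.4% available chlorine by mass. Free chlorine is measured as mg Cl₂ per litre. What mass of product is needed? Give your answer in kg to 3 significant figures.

Volume: 1420 m³ = 1,420,000 L.
Chlorine deficit: 9.9 − 0.2 = 9.7 ppm = 9.7 mg/L as Cl₂.
Cl₂ equivalent needed: 9.7 mg/L × 1,420,000 L = 13,770,000 mg = 13,770 g.
Product at 58.4% available chlorine: 13,770 / 0.584 = 23,590 g.

23.6 kg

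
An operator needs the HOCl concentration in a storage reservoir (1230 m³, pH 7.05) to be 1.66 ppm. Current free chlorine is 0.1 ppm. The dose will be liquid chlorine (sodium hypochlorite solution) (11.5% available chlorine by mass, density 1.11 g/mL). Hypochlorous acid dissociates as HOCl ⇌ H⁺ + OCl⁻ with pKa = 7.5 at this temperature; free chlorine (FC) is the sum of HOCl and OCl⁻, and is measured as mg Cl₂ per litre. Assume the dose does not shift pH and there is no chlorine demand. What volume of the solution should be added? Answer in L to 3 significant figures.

20.7 L

Volume: 1230 m³ = 1,230,000 L.
[OCl⁻]/[HOCl] = 10^(pH − pKa) = 10^(7.05 − 7.5) = 0.3548; fraction as HOCl = 1/(1 + 0.3548) = 0.7381.
Free chlorine required for 1.66 ppm HOCl: 1.66 / 0.7381 = 2.249 ppm.
FC to add: 2.249 − 0.1 = 2.149 mg/L as Cl₂.
Cl₂ equivalent: 2.149 mg/L × 1,230,000 L = 2643 g.
Product at 11.5% available Cl: 2643 / 0.115 = 22,980 g.
Volume: 22,980 g ÷ 1.11 g/mL = 20,710 mL.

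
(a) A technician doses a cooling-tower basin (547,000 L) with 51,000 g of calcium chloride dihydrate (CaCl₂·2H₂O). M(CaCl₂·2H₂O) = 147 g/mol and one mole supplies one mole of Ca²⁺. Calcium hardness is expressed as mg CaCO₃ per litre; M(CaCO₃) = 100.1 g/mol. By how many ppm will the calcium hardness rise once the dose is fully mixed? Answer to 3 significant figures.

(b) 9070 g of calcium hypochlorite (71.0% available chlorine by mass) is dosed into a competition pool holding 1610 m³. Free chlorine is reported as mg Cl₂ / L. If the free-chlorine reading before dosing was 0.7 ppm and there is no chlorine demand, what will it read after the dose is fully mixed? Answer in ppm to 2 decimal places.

(a) 63.5 ppm; (b) 4.70 ppm

(a) Moles of Ca²⁺: 51,000 g ÷ 147 g/mol = 346.9 mol.
(a) As CaCO₃: 346.9 mol × 100.1 g/mol = 34,730 g.
(a) Rise: 34,730 g / 547,000 L × 1000 = 63.49 mg/L.

(b) Volume: 1610 m³ = 1,610,000 L.
(b) Available chlorine delivered: 9070 g × 0.71 = 6440 g as Cl₂.
(b) Concentration rise: 6440 g / 1,610,000 L = 4 mg/L = 4.00 ppm.
(b) Final FC: 0.7 + 4.00 = 4.70 ppm.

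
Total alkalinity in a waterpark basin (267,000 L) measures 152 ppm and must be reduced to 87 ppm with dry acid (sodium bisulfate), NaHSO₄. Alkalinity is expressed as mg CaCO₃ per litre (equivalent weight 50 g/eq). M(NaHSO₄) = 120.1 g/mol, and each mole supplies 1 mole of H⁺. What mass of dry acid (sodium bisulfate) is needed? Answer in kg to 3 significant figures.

41.7 kg

Alkalinity to neutralize: (152 − 87) = 65 mg/L as CaCO₃ × 267,000 L = 17,360 g as CaCO₃.
Equivalents of H⁺ required: 17,360 ÷ 50 g/eq = 347.1 eq = 347.1 mol NaHSO₄.
Mass of NaHSO₄: 347.1 × 120.1 = 41,690 g.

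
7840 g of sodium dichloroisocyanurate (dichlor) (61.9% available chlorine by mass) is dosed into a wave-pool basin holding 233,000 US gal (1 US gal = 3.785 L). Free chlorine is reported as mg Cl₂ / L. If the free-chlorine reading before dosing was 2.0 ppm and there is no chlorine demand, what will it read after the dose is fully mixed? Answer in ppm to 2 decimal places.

7.50 ppm

Volume: 233,000 US gal × 3.785 L/gal = 881,905 L.
Available chlorine delivered: 7840 g × 0.619 = 4853 g as Cl₂.
Concentration rise: 4853 g / 881,905 L = 5.503 mg/L = 5.50 ppm.
Final FC: 2.0 + 5.50 = 7.50 ppm.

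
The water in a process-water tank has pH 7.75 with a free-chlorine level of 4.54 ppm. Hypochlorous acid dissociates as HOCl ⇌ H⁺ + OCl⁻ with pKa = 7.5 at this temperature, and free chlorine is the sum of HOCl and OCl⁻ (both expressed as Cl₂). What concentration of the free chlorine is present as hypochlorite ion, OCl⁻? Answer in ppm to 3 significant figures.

2.91 ppm

[OCl⁻]/[HOCl] = 10^(pH − pKa) = 10^(7.75 − 7.5) = 10^0.25 = 1.778.
Fraction as HOCl = 1 / (1 + 1.778) = 0.3599.
OCl⁻ = (1 − 0.3599) × 4.54 ppm = 2.906 ppm.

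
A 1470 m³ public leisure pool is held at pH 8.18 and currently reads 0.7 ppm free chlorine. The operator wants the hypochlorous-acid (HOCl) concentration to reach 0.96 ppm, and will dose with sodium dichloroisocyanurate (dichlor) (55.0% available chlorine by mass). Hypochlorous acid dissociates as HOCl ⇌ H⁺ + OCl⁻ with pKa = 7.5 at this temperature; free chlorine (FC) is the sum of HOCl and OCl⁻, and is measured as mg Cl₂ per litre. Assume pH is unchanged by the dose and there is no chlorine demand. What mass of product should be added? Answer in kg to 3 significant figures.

13.0 kg

Volume: 1470 m³ = 1,470,000 L.
[OCl⁻]/[HOCl] = 10^(pH − pKa) = 10^(8.18 − 7.5) = 4.786; fraction as HOCl = 1/(1 + 4.786) = 0.1728.
Free chlorine required for 0.96 ppm HOCl: 0.96 / 0.1728 = 5.555 ppm.
FC to add: 5.555 − 0.7 = 4.855 mg/L as Cl₂.
Cl₂ equivalent: 4.855 mg/L × 1,470,000 L = 7137 g.
Product at 55.0% available Cl: 7137 / 0.55 = 12,980 g.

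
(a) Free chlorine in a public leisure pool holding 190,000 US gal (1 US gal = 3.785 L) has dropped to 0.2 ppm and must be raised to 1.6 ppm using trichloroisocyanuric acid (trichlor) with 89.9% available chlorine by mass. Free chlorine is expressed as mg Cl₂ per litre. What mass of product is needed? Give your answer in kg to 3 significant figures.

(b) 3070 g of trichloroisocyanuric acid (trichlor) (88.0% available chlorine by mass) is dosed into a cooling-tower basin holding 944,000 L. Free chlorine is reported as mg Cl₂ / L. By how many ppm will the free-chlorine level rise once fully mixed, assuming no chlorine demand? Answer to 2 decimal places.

(a) 1.12 kg; (b) 2.86 ppm

(a) Volume: 190,000 US gal × 3.785 L/gal = 719,150 L.
(a) Chlorine deficit: 1.6 − 0.2 = 1.4 ppm = 1.4 mg/L as Cl₂.
(a) Cl₂ equivalent needed: 1.4 mg/L × 719,150 L = 1,007,000 mg = 1007 g.
(a) Product at 89.9% available chlorine: 1007 / 0.899 = 1120 g.

(b) Available chlorine delivered: 3070 g × 0.88 = 2702 g as Cl₂.
(b) Concentration rise: 2702 g / 944,000 L = 2.862 mg/L = 2.86 ppm.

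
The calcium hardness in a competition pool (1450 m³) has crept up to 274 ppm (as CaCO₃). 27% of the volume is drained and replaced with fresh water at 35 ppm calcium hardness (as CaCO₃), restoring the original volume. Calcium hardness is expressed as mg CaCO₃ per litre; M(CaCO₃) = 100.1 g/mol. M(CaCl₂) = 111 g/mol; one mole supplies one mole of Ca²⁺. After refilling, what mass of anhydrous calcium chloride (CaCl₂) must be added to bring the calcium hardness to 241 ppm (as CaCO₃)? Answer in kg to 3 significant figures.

50.7 kg

Volume: 1450 m³ = 1,450,000 L.
After draining 27% and refilling: 274 × 0.73 + 35 × 0.27 = 209.47 ppm.
Deficit to target: 241 − 209.47 = 31.53 mg/L.
As CaCO₃: 31.53 mg/L × 1,450,000 L = 45,720 g; ÷ 100.1 = 456.7 mol Ca²⁺.
Mass: 456.7 × 111 = 50,700 g.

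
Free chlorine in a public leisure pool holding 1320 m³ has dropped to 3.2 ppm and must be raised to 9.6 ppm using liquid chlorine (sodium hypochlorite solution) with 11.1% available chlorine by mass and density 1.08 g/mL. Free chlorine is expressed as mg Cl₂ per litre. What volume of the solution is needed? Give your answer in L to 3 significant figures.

70.5 L

Volume: 1320 m³ = 1,320,000 L.
Chlorine deficit: 9.6 − 3.2 = 6.4 ppm = 6.4 mg/L as Cl₂.
Cl₂ equivalent needed: 6.4 mg/L × 1,320,000 L = 8,448,000 mg = 8448 g.
Product at 11.1% available chlorine: 8448 / 0.111 = 76,110 g.
Volume at density 1.08 g/mL: 76,110 g ÷ 1.08 g/mL = 70,470 mL.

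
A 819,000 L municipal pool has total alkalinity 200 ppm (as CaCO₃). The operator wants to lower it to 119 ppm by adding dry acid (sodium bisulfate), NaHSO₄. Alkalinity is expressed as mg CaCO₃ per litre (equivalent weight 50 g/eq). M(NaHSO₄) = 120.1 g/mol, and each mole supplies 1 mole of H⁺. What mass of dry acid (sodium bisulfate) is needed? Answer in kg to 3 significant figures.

159 kg

Alkalinity to neutralize: (200 − 119) = 81 mg/L as CaCO₃ × 819,000 L = 66,340 g as CaCO₃.
Equivalents of H⁺ required: 66,340 ÷ 50 g/eq = 1327 eq = 1327 mol NaHSO₄.
Mass of NaHSO₄: 1327 × 120.1 = 159,300 g.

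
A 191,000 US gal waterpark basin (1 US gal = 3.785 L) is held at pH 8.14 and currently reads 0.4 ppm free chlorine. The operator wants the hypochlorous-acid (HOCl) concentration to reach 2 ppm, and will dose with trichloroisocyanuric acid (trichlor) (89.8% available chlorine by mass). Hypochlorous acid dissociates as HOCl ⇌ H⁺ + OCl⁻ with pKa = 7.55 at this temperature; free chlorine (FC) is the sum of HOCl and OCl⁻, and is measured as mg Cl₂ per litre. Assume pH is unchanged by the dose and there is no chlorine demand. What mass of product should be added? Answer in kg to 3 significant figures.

7.55 kg

Volume: 191,000 US gal × 3.785 L/gal = 722,935 L.
[OCl⁻]/[HOCl] = 10^(pH − pKa) = 10^(8.14 − 7.55) = 3.89; fraction as HOCl = 1/(1 + 3.89) = 0.2045.
Free chlorine required for 2 ppm HOCl: 2 / 0.2045 = 9.781 ppm.
FC to add: 9.781 − 0.4 = 9.381 mg/L as Cl₂.
Cl₂ equivalent: 9.381 mg/L × 722,935 L = 6782 g.
Product at 89.8% available Cl: 6782 / 0.898 = 7552 g.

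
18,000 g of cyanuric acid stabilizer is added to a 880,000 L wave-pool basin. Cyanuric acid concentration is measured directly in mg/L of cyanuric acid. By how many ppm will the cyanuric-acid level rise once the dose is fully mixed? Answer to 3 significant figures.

Rise: 18,000 g / 880,000 L × 1000 = 20.45 mg/L.

20.5 ppm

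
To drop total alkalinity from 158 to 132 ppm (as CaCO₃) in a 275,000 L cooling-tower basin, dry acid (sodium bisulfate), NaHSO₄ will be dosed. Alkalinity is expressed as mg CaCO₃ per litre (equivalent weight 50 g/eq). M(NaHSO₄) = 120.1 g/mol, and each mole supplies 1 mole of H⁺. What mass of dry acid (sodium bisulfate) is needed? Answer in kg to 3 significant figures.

17.2 kg

Alkalinity to neutralize: (158 − 132) = 26 mg/L as CaCO₃ × 275,000 L = 7150 g as CaCO₃.
Equivalents of H⁺ required: 7150 ÷ 50 g/eq = 143 eq = 143 mol NaHSO₄.
Mass of NaHSO₄: 143 × 120.1 = 17,170 g.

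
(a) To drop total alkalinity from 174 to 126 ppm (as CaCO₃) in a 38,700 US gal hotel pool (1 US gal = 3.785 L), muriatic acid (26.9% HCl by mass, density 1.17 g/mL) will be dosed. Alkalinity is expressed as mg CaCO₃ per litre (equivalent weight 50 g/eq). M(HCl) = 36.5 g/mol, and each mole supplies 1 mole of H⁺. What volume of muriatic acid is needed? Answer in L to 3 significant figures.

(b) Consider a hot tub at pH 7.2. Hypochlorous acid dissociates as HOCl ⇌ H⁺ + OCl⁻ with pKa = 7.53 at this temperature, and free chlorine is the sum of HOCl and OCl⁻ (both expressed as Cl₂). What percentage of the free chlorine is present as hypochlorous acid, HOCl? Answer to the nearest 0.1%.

(a) Volume: 38,700 US gal × 3.785 L/gal = 146,480 L.
(a) Alkalinity to neutralize: (174 − 126) = 48 mg/L as CaCO₃ × 146,480 L = 7031 g as CaCO₃.
(a) Equivalents of H⁺ required: 7031 ÷ 50 g/eq = 140.6 eq = 140.6 mol HCl.
(a) Mass of HCl: 140.6 × 36.5 = 5133 g.
(a) Mass of 26.9% solution: 5133 / 0.269 = 19,080 g.
(a) Volume: 19,080 g ÷ 1.17 g/mL = 16,310 mL.

(b) [OCl⁻]/[HOCl] = 10^(pH − pKa) = 10^(7.2 − 7.53) = 10^-0.33 = 0.4677.
(b) Fraction as HOCl = 1 / (1 + 0.4677) = 0.6813.

(a) 16.3 L; (b) 68.1%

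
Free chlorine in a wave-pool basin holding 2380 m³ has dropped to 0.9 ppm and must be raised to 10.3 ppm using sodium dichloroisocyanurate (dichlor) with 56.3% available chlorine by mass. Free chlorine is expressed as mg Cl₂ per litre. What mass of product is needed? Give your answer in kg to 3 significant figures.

Volume: 2380 m³ = 2,380,000 L.
Chlorine deficit: 10.3 − 0.9 = 9.4 ppm = 9.4 mg/L as Cl₂.
Cl₂ equivalent needed: 9.4 mg/L × 2,380,000 L = 22,370,000 mg = 22,370 g.
Product at 56.3% available chlorine: 22,370 / 0.563 = 39,740 g.

39.7 kg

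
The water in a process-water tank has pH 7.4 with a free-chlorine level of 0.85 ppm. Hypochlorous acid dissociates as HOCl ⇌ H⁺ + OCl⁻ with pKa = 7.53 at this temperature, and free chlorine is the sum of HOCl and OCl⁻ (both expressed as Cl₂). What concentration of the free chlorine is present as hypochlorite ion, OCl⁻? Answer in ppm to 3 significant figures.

0.362 ppm

[OCl⁻]/[HOCl] = 10^(pH − pKa) = 10^(7.4 − 7.53) = 10^-0.13 = 0.7413.
Fraction as HOCl = 1 / (1 + 0.7413) = 0.5743.
OCl⁻ = (1 − 0.5743) × 0.85 ppm = 0.3619 ppm.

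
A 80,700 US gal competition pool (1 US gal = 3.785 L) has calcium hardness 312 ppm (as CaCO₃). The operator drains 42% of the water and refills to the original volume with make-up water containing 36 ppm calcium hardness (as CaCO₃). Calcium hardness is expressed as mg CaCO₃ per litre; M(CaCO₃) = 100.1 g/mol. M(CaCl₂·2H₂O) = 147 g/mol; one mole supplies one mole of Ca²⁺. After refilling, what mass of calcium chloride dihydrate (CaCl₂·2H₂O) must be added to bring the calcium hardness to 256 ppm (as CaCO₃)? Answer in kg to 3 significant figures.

26.9 kg

Volume: 80,700 US gal × 3.785 L/gal = 305,450 L.
After draining 42% and refilling: 312 × 0.58 + 36 × 0.42 = 196.08 ppm.
Deficit to target: 256 − 196.08 = 59.92 mg/L.
As CaCO₃: 59.92 mg/L × 305,450 L = 18,300 g; ÷ 100.1 = 182.8 mol Ca²⁺.
Mass: 182.8 × 147 = 26,880 g.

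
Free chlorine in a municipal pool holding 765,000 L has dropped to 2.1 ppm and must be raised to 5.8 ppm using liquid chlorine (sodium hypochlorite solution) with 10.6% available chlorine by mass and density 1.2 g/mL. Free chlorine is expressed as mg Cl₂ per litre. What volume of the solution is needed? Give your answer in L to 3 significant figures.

Chlorine deficit: 5.8 − 2.1 = 3.7 ppm = 3.7 mg/L as Cl₂.
Cl₂ equivalent needed: 3.7 mg/L × 765,000 L = 2,830,000 mg = 2830 g.
Product at 10.6% available chlorine: 2830 / 0.106 = 26,700 g.
Volume at density 1.2 g/mL: 26,700 g ÷ 1.2 g/mL = 22,250 mL.

22.3 L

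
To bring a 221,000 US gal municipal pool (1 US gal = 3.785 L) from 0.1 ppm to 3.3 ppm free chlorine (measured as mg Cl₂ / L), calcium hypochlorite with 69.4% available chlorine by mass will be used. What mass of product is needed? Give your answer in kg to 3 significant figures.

3.86 kg

Volume: 221,000 US gal × 3.785 L/gal = 836,485 L.
Chlorine deficit: 3.3 − 0.1 = 3.2 ppm = 3.2 mg/L as Cl₂.
Cl₂ equivalent needed: 3.2 mg/L × 836,485 L = 2,677,000 mg = 2677 g.
Product at 69.4% available chlorine: 2677 / 0.694 = 3857 g.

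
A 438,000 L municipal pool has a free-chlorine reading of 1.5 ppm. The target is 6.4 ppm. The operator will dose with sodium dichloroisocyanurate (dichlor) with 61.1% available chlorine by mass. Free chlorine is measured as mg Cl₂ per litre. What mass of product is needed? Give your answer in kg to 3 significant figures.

Chlorine deficit: 6.4 − 1.5 = 4.9 ppm = 4.9 mg/L as Cl₂.
Cl₂ equivalent needed: 4.9 mg/L × 438,000 L = 2,146,000 mg = 2146 g.
Product at 61.1% available chlorine: 2146 / 0.611 = 3513 g.

3.51 kg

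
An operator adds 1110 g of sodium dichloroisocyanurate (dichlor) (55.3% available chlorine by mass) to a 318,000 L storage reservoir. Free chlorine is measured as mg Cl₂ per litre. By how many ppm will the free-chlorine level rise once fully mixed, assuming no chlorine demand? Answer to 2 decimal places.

Available chlorine delivered: 1110 g × 0.553 = 613.8 g as Cl₂.
Concentration rise: 613.8 g / 318,000 L = 1.93 mg/L = 1.93 ppm.

1.93 ppm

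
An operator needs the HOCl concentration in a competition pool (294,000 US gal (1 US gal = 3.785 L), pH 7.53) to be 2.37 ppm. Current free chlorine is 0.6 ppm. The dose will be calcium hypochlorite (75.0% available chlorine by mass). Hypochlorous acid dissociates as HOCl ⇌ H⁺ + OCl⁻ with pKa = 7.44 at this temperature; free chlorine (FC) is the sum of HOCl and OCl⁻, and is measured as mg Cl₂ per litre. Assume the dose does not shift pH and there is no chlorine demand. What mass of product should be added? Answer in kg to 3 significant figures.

6.95 kg

Volume: 294,000 US gal × 3.785 L/gal = 1,112,790 L.
[OCl⁻]/[HOCl] = 10^(pH − pKa) = 10^(7.53 − 7.44) = 1.23; fraction as HOCl = 1/(1 + 1.23) = 0.4484.
Free chlorine required for 2.37 ppm HOCl: 2.37 / 0.4484 = 5.286 ppm.
FC to add: 5.286 − 0.6 = 4.686 mg/L as Cl₂.
Cl₂ equivalent: 4.686 mg/L × 1,112,790 L = 5214 g.
Product at 75.0% available Cl: 5214 / 0.75 = 6952 g.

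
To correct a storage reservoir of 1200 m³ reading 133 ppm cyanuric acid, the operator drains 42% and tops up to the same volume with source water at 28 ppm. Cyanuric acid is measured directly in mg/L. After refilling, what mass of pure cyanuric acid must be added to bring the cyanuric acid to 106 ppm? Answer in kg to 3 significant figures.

20.5 kg

Volume: 1200 m³ = 1,200,000 L.
After draining 42% and refilling: 133 × 0.58 + 28 × 0.42 = 88.9 ppm.
Deficit to target: 106 − 88.9 = 17.1 mg/L.
Mass: 17.1 mg/L × 1,200,000 L = 20,520 g cyanuric acid.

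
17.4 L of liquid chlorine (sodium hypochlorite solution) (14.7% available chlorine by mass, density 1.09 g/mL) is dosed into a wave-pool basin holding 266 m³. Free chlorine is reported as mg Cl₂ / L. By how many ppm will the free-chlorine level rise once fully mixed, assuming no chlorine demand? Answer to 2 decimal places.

10.48 ppm

Volume: 266 m³ = 266,000 L.
Mass of solution: 17.4 L × 1000 mL/L × 1.09 g/mL = 18,970 g.
Available chlorine delivered: 18,970 g × 0.147 = 2788 g as Cl₂.
Concentration rise: 2788 g / 266,000 L = 10.48 mg/L = 10.48 ppm.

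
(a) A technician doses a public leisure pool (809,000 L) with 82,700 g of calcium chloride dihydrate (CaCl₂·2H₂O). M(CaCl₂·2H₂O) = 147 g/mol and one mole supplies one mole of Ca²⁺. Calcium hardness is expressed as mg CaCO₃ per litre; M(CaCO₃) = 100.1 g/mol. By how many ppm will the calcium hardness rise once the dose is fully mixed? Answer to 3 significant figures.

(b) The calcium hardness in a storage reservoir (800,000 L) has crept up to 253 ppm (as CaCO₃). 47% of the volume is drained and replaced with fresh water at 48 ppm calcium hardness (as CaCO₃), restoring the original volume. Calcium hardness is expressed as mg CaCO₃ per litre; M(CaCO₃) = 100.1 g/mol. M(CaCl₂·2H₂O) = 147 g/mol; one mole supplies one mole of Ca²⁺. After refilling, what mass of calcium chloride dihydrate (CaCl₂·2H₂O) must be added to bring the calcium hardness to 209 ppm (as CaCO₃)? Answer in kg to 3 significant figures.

(a) Moles of Ca²⁺: 82,700 g ÷ 147 g/mol = 562.6 mol.
(a) As CaCO₃: 562.6 mol × 100.1 g/mol = 56,310 g.
(a) Rise: 56,310 g / 809,000 L × 1000 = 69.61 mg/L.

(b) After draining 47% and refilling: 253 × 0.53 + 48 × 0.47 = 156.65 ppm.
(b) Deficit to target: 209 − 156.65 = 52.35 mg/L.
(b) As CaCO₃: 52.35 mg/L × 800,000 L = 41,880 g; ÷ 100.1 = 418.4 mol Ca²⁺.
(b) Mass: 418.4 × 147 = 61,500 g.

(a) 69.6 ppm; (b) 61.5 kg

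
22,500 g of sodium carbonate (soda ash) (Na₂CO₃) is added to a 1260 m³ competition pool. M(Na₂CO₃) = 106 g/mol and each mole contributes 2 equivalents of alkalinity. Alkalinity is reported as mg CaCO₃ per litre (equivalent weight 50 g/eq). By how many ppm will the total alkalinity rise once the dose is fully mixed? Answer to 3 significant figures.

16.8 ppm

Volume: 1260 m³ = 1,260,000 L.
Moles of Na₂CO₃: 22,500 g ÷ 106 g/mol = 212.3 mol → 424.5 eq of alkalinity.
As CaCO₃: 424.5 eq × 50 g/eq = 21,230 g.
Rise: 21,230 g / 1,260,000 L × 1000 = 16.85 mg/L.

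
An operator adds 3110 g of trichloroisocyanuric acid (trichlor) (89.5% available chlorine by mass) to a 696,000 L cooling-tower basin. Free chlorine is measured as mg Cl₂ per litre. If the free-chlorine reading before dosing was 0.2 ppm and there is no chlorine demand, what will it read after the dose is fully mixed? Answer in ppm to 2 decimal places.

Available chlorine delivered: 3110 g × 0.895 = 2783 g as Cl₂.
Concentration rise: 2783 g / 696,000 L = 3.999 mg/L = 4.00 ppm.
Final FC: 0.2 + 4.00 = 4.20 ppm.

4.20 ppm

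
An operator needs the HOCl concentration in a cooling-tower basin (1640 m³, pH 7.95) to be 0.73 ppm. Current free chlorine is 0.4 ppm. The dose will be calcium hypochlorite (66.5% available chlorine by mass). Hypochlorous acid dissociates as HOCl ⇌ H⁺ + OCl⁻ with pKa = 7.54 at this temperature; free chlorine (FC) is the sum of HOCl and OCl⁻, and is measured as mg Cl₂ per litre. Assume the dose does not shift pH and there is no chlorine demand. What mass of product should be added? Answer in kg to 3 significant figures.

Volume: 1640 m³ = 1,640,000 L.
[OCl⁻]/[HOCl] = 10^(pH − pKa) = 10^(7.95 − 7.54) = 2.57; fraction as HOCl = 1/(1 + 2.57) = 0.2801.
Free chlorine required for 0.73 ppm HOCl: 0.73 / 0.2801 = 2.606 ppm.
FC to add: 2.606 − 0.4 = 2.206 mg/L as Cl₂.
Cl₂ equivalent: 2.206 mg/L × 1,640,000 L = 3618 g.
Product at 66.5% available Cl: 3618 / 0.665 = 5441 g.

5.44 kg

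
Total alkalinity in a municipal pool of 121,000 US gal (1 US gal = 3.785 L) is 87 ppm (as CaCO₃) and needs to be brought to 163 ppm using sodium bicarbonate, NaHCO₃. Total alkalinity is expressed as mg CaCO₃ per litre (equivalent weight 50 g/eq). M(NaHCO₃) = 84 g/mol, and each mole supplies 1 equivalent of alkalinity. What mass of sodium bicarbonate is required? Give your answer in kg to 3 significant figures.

Volume: 121,000 US gal × 3.785 L/gal = 457,985 L.
Alkalinity to add: (163 − 87) = 76 mg/L as CaCO₃ × 457,985 L = 34,810 g as CaCO₃.
Equivalents: 34,810 g ÷ 50 g/eq = 696.1 eq.
NaHCO₃ supplies 1 eq per mole → 696.1 mol.
Mass: 696.1 mol × 84 g/mol = 58,480 g.

58.5 kg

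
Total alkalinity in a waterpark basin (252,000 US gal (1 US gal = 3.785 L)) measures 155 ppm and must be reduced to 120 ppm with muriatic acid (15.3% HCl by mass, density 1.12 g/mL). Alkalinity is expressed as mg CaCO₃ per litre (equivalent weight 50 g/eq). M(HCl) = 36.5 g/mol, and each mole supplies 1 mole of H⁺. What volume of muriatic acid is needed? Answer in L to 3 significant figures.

142 L

Volume: 252,000 US gal × 3.785 L/gal = 953,820 L.
Alkalinity to neutralize: (155 − 120) = 35 mg/L as CaCO₃ × 953,820 L = 33,380 g as CaCO₃.
Equivalents of H⁺ required: 33,380 ÷ 50 g/eq = 667.7 eq = 667.7 mol HCl.
Mass of HCl: 667.7 × 36.5 = 24,370 g.
Mass of 15.3% solution: 24,370 / 0.153 = 159,300 g.
Volume: 159,300 g ÷ 1.12 g/mL = 142,200 mL.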